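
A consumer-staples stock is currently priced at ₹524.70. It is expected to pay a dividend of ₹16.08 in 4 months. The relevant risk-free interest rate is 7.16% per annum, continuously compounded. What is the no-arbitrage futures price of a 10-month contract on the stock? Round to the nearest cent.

PV(dividends) I = 16.08·e^(−0.0716·4/12)
I = 15.7008
F = (S − I)·e^(rT) = (524.70 − 15.7008) · e^(0.0716·10/12)
= 508.9992 · e^0.059667 = 508.9992 × 1.061483 = ₹540.29

₹540.29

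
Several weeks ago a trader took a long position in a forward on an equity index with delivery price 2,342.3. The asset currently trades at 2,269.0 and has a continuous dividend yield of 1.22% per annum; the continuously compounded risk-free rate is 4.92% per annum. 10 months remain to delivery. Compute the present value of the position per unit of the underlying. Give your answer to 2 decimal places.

Current fair forward for the remaining 10 months: F = S·e^((r − q)·T), (r − q) = 0.0492 − 0.0122 = 0.0370
F = 2269.0 · e^(0.0370 × 10/12) = 2269.0 × 1.03131360 = 2340.0506
Value of long forward = (F − K)·e^(−rT) = (2340.0506 − 2342.3) · e^(−0.0492·10/12)
= -2.2494 × 0.95982913 = -2.16

-2.16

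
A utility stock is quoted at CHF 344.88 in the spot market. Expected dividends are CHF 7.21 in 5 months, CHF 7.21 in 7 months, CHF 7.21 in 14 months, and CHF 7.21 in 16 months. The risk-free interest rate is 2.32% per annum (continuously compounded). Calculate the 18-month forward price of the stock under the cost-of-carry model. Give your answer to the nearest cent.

PV(dividends) I = 7.21·e^(−0.0232·5/12) + 7.21·e^(−0.0232·7/12) + 7.21·e^(−0.0232·14/12) + 7.21·e^(−0.0232·16/12)
I = 7.1406 + 7.1131 + 7.0175 + 6.9904 = 28.2616
F = (S − I)·e^(rT) = (344.88 − 28.2616) · e^(0.0232·18/12)
= 316.6184 · e^0.034800 = 316.6184 × 1.035413 = CHF 327.83

CHF 327.83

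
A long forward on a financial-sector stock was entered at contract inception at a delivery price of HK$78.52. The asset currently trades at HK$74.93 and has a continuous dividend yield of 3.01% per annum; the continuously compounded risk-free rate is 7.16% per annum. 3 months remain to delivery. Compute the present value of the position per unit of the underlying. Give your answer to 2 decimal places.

Current fair forward for the remaining 3 months: F = S·e^((r − q)·T), (r − q) = 0.0716 − 0.0301 = 0.0415
F = 74.93 · e^(0.0415 × 3/12) = 74.93 × 1.010429 = 75.7114
Value of long forward = (F − K)·e^(−rT) = (75.7114 − 78.52) · e^(−0.0716·3/12)
= -2.8086 × 0.982259 = -2.76

-HK$2.76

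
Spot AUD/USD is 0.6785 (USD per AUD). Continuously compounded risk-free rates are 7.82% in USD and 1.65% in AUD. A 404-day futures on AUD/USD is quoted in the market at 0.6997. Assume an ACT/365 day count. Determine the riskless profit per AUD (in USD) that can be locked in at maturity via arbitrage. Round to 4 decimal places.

0.0268 per AUD (in USD)

Fair futures: F* = S·e^(carry·T), with carry = (r_USD − r_AUD) = 0.0782 − 0.0165 = 0.0617
F* = 0.6785 · e^(0.0617 × 404/365) = 0.6785 · e^0.068293 = 0.6785 × 1.070679 = 0.7265
Market 0.6997 < fair 0.7265: forward underpriced → reverse cash-and-carry (short spot, go long the forward).
At maturity, profit = |F_mkt − F*| = |0.6997 − 0.7265| = 0.0268 per AUD (in USD)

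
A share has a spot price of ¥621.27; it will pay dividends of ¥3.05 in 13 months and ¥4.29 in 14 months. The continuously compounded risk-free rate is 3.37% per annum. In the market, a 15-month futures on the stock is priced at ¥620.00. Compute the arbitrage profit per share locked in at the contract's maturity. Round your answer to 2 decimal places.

PV(dividends) I = 3.05·e^(−0.0337·13/12) + 4.29·e^(−0.0337·14/12) = 7.0653
Fair futures F* = (S − I)·e^(rT) = (621.27 − 7.0653)·e^0.042125 = 614.2047 × 1.043025 = 640.6309
Market ¥620.00 < fair 640.6309: forward underpriced → reverse cash-and-carry (short the stock, invest proceeds at r, pay the dividends, go long the forward).
Profit at T = |F_mkt − F*| = |620.00 − 640.6309| = ¥20.63 per share

¥20.63 per share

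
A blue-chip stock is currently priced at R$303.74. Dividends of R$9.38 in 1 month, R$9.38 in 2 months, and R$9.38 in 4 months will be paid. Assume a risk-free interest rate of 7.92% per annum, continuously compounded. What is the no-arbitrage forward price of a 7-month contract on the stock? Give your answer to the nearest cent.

R$289.08

PV(dividends) I = 9.38·e^(−0.0792·1/12) + 9.38·e^(−0.0792·2/12) + 9.38·e^(−0.0792·4/12)
I = 9.3183 + 9.2570 + 9.1356 = 27.7109
F = (S − I)·e^(rT) = (303.74 − 27.7109) · e^(0.0792·7/12)
= 276.0291 · e^0.046200 = 276.0291 × 1.047284 = R$289.08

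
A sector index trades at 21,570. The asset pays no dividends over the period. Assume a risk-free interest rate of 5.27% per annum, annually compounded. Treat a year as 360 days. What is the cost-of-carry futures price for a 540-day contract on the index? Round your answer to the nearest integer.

F = S · (1+r)^T
= 21570 × 1.080083
F = 23,297

23,297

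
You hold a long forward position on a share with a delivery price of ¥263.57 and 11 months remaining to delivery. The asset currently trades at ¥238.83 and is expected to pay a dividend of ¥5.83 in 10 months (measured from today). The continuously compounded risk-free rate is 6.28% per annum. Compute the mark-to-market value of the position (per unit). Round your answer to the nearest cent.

PV(remaining dividends) I = 5.83·e^(−0.0628·10/12) = 5.5327
Current forward F = (S − I)·e^(rT) = (238.83 − 5.5327)·e^(0.0628·11/12) = 233.2973 × 1.059256 = 247.1216
Value (long) = (F − K)·e^(−rT) = (247.1216 − 263.57) × 0.944059 = -15.5283
Value = -¥15.53

-¥15.53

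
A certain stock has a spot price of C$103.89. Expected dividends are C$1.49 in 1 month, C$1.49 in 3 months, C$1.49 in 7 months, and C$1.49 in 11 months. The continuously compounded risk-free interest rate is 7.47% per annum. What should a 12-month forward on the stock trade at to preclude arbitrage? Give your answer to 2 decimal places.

PV(dividends) I = 1.49·e^(−0.0747·1/12) + 1.49·e^(−0.0747·3/12) + 1.49·e^(−0.0747·7/12) + 1.49·e^(−0.0747·11/12)
I = 1.4808 + 1.4624 + 1.4265 + 1.3914 = 5.7611
F = (S − I)·e^(rT) = (103.89 − 5.7611) · e^(0.0747·12/12)
= 98.1289 · e^0.074700 = 98.1289 × 1.077561 = C$105.74

C$105.74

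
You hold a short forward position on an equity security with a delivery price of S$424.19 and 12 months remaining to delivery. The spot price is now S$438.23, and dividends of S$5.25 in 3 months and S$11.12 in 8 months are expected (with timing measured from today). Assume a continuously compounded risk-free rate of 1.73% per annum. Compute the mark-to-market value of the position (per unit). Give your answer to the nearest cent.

PV(remaining dividends) I = 5.25·e^(−0.0173·3/12) + 11.12·e^(−0.0173·8/12) = 16.2198
Current forward F = (S − I)·e^(rT) = (438.23 − 16.2198)·e^(0.0173·12/12) = 422.0102 × 1.017451 = 429.3747
Value (long) = (F − K)·e^(−rT) = (429.3747 − 424.19) × 0.982849 = 5.0958
Short position value = −(long value) = -S$5.10

-S$5.10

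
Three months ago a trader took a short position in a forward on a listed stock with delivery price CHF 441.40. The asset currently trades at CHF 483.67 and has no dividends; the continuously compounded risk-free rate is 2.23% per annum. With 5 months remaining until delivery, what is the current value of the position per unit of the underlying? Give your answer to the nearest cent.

Current fair forward for the remaining 5 months: F = S·e^(r·T), r = 0.0223
F = 483.67 · e^(0.0223 × 5/12) = 483.67 × 1.009335 = 488.1851
Value of long forward = (F − K)·e^(−rT) = (488.1851 − 441.40) · e^(−0.0223·5/12)
= 46.7851 × 0.990751 = 46.35
Short position value = −(long value) = -CHF 46.35

-CHF 46.35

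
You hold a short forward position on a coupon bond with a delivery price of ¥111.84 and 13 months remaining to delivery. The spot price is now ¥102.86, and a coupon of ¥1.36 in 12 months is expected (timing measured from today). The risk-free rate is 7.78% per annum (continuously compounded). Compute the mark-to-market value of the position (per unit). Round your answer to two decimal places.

PV(remaining coupons) I = 1.36·e^(−0.0778·12/12) = 1.2582
Current forward F = (S − I)·e^(rT) = (102.86 − 1.2582)·e^(0.0778·13/12) = 101.6018 × 1.087937 = 110.5364
Value (long) = (F − K)·e^(−rT) = (110.5364 − 111.84) × 0.919171 = -1.1982
Short position value = −(long value) = ¥1.20

¥1.20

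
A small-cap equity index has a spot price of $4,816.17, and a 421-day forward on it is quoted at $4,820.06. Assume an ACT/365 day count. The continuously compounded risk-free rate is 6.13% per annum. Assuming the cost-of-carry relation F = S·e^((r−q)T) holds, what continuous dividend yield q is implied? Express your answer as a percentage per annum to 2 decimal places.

From F = S·e^((r−q)T): (r − q) = ln(F/S)/T
ln(4820.06/4816.17) = ln(1.000808) = 0.000808
(r − q) = 0.000808 / (421/365) = 0.000701
q = r − ln(F/S)/T = 0.0613 − 0.000701 = 0.060599
q = 6.06%

6.06%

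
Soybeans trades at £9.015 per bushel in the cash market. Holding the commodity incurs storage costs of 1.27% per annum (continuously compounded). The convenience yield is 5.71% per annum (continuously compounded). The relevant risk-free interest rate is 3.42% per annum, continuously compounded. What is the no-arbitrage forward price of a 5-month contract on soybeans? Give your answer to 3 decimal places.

£8.977 per bushel

Net carry = r + u − y = 0.0342 + 0.0127 − 0.0571 = -0.0102
F = S·e^((r+u−y)T) = 9.015 · e^(-0.0102 × 5/12) = 9.015 · e^-0.004250
= 9.015 × 0.995759 = £8.977 per bushel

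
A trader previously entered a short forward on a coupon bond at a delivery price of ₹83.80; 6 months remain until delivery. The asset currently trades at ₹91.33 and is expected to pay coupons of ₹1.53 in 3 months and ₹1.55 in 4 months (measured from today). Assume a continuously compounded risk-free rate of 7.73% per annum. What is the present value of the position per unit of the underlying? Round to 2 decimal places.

PV(remaining coupons) I = 1.53·e^(−0.0773·3/12) + 1.55·e^(−0.0773·4/12) = 3.0113
Current forward F = (S − I)·e^(rT) = (91.33 − 3.0113)·e^(0.0773·6/12) = 88.3187 × 1.039407 = 91.7991
Value (long) = (F − K)·e^(−rT) = (91.7991 − 83.80) × 0.962087 = 7.6958
Short position value = −(long value) = -₹7.70

-₹7.70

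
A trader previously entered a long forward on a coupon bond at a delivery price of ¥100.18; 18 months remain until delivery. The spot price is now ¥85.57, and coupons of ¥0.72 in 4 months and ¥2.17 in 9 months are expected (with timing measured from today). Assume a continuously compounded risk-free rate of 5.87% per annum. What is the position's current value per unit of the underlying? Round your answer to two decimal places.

-¥8.95

PV(remaining coupons) I = 0.72·e^(−0.0587·4/12) + 2.17·e^(−0.0587·9/12) = 2.7826
Current forward F = (S − I)·e^(rT) = (85.57 − 2.7826)·e^(0.0587·18/12) = 82.7874 × 1.092043 = 90.4074
Value (long) = (F − K)·e^(−rT) = (90.4074 − 100.18) × 0.915715 = -8.9489
Value = -¥8.95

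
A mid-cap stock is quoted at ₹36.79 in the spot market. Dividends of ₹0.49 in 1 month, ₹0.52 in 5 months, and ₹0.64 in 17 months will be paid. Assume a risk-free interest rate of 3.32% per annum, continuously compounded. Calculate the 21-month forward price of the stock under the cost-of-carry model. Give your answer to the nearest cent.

PV(dividends) I = 0.49·e^(−0.0332·1/12) + 0.52·e^(−0.0332·5/12) + 0.64·e^(−0.0332·17/12)
I = 0.4886 + 0.5129 + 0.6106 = 1.6121
F = (S − I)·e^(rT) = (36.79 − 1.6121) · e^(0.0332·21/12)
= 35.1779 · e^0.058100 = 35.1779 × 1.059821 = ₹37.28

₹37.28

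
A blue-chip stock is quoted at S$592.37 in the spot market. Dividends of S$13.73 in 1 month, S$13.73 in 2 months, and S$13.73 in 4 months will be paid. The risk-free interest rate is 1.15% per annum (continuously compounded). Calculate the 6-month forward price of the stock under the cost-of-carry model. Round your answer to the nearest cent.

PV(dividends) I = 13.73·e^(−0.0115·1/12) + 13.73·e^(−0.0115·2/12) + 13.73·e^(−0.0115·4/12)
I = 13.7168 + 13.7037 + 13.6775 = 41.0980
F = (S − I)·e^(rT) = (592.37 − 41.0980) · e^(0.0115·6/12)
= 551.2720 · e^0.005750 = 551.2720 × 1.005767 = S$554.45

S$554.45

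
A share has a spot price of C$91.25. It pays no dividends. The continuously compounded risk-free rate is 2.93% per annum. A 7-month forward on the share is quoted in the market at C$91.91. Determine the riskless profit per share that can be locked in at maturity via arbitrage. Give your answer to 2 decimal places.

C$0.91 per share

Fair forward: F* = S·e^(carry·T), with carry = r = 0.0293
F* = 91.25 · e^(0.0293 × 7/12) = 91.25 · e^0.017092 = 91.25 × 1.017239 = C$92.8231
Market C$91.91 < fair C$92.8231: forward underpriced → reverse cash-and-carry (short spot, go long the forward).
At maturity, profit = |F_mkt − F*| = |91.91 − 92.8231| = C$0.91 per share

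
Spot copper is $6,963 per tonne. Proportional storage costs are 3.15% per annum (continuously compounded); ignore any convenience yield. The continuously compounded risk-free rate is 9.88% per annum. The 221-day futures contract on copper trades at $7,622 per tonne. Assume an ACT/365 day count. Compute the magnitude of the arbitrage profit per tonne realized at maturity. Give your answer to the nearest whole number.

$87 per tonne

Fair futures: F* = S·e^(carry·T), with carry = (r + u) = 0.0988 + 0.0315 = 0.1303
F* = 6963 · e^(0.1303 × 221/365) = 6963 · e^0.078894 = 6963 × 1.082090 = $7534.5927
Market $7622 > fair $7534.5927: forward overpriced → cash-and-carry (buy spot, short the forward).
At maturity, profit = |F_mkt − F*| = |7622 − 7534.5927| = $87 per tonne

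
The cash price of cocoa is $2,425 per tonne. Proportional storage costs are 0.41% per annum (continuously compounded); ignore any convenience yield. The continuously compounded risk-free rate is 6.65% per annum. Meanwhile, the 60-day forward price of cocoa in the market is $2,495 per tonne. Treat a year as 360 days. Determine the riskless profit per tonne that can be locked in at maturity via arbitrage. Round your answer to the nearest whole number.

Fair forward: F* = S·e^(carry·T), with carry = (r + u) = 0.0665 + 0.0041 = 0.0706
F* = 2425 · e^(0.0706 × 60/360) = 2425 · e^0.011767 = 2425 × 1.011837 = $2453.7047
Market $2495 > fair $2453.7047: forward overpriced → cash-and-carry (buy spot, short the forward).
At maturity, profit = |F_mkt − F*| = |2495 − 2453.7047| = $41 per tonne

$41 per tonne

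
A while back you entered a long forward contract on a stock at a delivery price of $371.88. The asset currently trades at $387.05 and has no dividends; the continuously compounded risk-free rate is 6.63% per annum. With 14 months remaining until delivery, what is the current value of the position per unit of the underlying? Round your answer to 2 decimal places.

Current fair forward for the remaining 14 months: F = S·e^(r·T), r = 0.0663
F = 387.05 · e^(0.0663 × 14/12) = 387.05 × 1.080420 = 418.1766
Value of long forward = (F − K)·e^(−rT) = (418.1766 − 371.88) · e^(−0.0663·14/12)
= 46.2966 × 0.925566 = 42.85

$42.85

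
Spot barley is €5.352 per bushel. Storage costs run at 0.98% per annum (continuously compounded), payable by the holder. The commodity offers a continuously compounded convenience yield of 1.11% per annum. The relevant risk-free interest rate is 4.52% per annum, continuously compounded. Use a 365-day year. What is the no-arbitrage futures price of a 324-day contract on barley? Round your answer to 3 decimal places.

€5.565 per bushel

Net carry = r + u − y = 0.0452 + 0.0098 − 0.0111 = 0.0439
F = S·e^((r+u−y)T) = 5.352 · e^(0.0439 × 324/365) = 5.352 · e^0.038969
= 5.352 × 1.039738 = €5.565 per bushel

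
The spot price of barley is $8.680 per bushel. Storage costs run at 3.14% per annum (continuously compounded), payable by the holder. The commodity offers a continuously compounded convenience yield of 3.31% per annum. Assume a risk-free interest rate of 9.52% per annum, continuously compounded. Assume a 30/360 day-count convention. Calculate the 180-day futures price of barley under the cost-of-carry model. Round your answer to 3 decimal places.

Net carry = r + u − y = 0.0952 + 0.0314 − 0.0331 = 0.0935
F = S·e^((r+u−y)T) = 8.680 · e^(0.0935 × 180/360) = 8.680 · e^0.046750
= 8.680 × 1.047860 = $9.095 per bushel

$9.095 per bushel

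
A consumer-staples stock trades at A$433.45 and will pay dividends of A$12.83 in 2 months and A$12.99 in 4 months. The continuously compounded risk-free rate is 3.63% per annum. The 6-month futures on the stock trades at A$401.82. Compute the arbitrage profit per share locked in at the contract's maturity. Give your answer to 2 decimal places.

PV(dividends) I = 12.83·e^(−0.0363·2/12) + 12.99·e^(−0.0363·4/12) = 25.5864
Fair futures F* = (S − I)·e^(rT) = (433.45 − 25.5864)·e^0.018150 = 407.8636 × 1.018316 = 415.3340
Market A$401.82 < fair 415.3340: forward underpriced → reverse cash-and-carry (short the stock, invest proceeds at r, pay the dividends, go long the forward).
Profit at T = |F_mkt − F*| = |401.82 − 415.3340| = A$13.51 per share

A$13.51 per share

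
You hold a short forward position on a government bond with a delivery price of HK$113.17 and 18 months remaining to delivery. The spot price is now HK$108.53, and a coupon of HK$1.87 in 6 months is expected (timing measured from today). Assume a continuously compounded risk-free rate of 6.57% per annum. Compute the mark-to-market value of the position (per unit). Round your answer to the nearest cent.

PV(remaining coupons) I = 1.87·e^(−0.0657·6/12) = 1.8096
Current forward F = (S − I)·e^(rT) = (108.53 − 1.8096)·e^(0.0657·18/12) = 106.7204 × 1.103570 = 117.7734
Value (long) = (F − K)·e^(−rT) = (117.7734 − 113.17) × 0.906150 = 4.1714
Short position value = −(long value) = -HK$4.17

-HK$4.17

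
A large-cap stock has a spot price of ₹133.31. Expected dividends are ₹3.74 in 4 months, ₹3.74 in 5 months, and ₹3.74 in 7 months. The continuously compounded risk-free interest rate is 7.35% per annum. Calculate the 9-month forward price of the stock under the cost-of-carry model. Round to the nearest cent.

₹129.39

PV(dividends) I = 3.74·e^(−0.0735·4/12) + 3.74·e^(−0.0735·5/12) + 3.74·e^(−0.0735·7/12)
I = 3.6495 + 3.6272 + 3.5830 = 10.8597
F = (S − I)·e^(rT) = (133.31 − 10.8597) · e^(0.0735·9/12)
= 122.4503 · e^0.055125 = 122.4503 × 1.056673 = ₹129.39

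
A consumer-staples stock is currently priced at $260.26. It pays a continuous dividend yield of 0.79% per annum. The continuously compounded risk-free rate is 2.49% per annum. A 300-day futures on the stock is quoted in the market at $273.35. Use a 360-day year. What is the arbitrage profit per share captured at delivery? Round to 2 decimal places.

Fair futures: F* = S·e^(carry·T), with carry = (r − q) = 0.0249 − 0.0079 = 0.0170
F* = 260.26 · e^(0.0170 × 300/360) = 260.26 · e^0.014167 = 260.26 × 1.014268 = $263.9734
Market $273.35 > fair $263.9734: forward overpriced → cash-and-carry (buy spot, short the forward).
At maturity, profit = |F_mkt − F*| = |273.35 − 263.9734| = $9.38 per share

$9.38 per share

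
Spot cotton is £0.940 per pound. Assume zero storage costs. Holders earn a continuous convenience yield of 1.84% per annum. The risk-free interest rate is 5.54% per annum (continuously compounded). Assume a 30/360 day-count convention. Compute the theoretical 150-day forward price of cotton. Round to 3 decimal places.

Net carry = r + u − y = 0.0554 + 0.0000 − 0.0184 = 0.0370
F = S·e^((r+u−y)T) = 0.940 · e^(0.0370 × 150/360) = 0.940 · e^0.015417
= 0.940 × 1.015536 = £0.955 per pound

£0.955 per pound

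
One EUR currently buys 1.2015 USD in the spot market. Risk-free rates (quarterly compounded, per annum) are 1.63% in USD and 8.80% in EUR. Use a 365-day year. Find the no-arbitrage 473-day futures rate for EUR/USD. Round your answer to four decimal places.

By covered interest parity, F = S · (1+r_USD/4)^(4T) / (1+r_EUR/4)^(4T)
= 1.2015 × 1.021304 / 1.119410 = 1.2015 × 0.912359
F = 1.0962 USD per EUR

1.0962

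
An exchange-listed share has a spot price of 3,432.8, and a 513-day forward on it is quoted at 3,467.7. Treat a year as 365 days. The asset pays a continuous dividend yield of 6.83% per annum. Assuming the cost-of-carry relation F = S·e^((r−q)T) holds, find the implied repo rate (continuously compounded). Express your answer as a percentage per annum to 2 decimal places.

7.55%

From F = S·e^((r−q)T): (r − q) = ln(F/S)/T
ln(3467.7/3432.8) = ln(1.010167) = 0.010116
(r − q) = 0.010116 / (513/365) = 0.007198
r = ln(F/S)/T + q = 0.007198 + 0.0683 = 0.075498
r = 7.55%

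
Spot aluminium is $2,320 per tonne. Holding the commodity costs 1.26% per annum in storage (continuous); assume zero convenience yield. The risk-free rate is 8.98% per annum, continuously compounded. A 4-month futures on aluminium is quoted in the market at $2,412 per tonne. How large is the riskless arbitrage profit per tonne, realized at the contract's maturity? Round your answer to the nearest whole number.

$11 per tonne

Fair futures: F* = S·e^(carry·T), with carry = (r + u) = 0.0898 + 0.0126 = 0.1024
F* = 2320 · e^(0.1024 × 4/12) = 2320 · e^0.034133 = 2320 × 1.034722 = $2400.5550
Market $2412 > fair $2400.5550: forward overpriced → cash-and-carry (buy spot, short the forward).
At maturity, profit = |F_mkt − F*| = |2412 − 2400.5550| = $11 per tonne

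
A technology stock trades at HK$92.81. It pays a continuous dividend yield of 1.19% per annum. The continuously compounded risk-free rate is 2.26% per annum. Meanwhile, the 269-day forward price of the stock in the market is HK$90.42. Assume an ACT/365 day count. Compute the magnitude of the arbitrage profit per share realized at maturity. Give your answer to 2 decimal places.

Fair forward: F* = S·e^(carry·T), with carry = (r − q) = 0.0226 − 0.0119 = 0.0107
F* = 92.81 · e^(0.0107 × 269/365) = 92.81 · e^0.007886 = 92.81 × 1.007917 = HK$93.5448
Market HK$90.42 < fair HK$93.5448: forward underpriced → reverse cash-and-carry (short spot, go long the forward).
At maturity, profit = |F_mkt − F*| = |90.42 − 93.5448| = HK$3.12 per share

HK$3.12 per share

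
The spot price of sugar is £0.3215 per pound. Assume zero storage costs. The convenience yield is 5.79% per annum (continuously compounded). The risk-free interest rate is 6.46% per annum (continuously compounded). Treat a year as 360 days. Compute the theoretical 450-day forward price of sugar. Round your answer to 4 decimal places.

Net carry = r + u − y = 0.0646 + 0.0000 − 0.0579 = 0.0067
F = S·e^((r+u−y)T) = 0.3215 · e^(0.0067 × 450/360) = 0.3215 · e^0.008375
= 0.3215 × 1.008410 = £0.3242 per pound

£0.3242 per pound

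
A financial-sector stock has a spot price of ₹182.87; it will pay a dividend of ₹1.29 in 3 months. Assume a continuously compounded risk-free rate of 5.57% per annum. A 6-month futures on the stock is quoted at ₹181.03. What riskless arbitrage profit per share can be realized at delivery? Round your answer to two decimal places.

PV(dividends) I = 1.29·e^(−0.0557·3/12) = 1.2722
Fair futures F* = (S − I)·e^(rT) = (182.87 − 1.2722)·e^0.027850 = 181.5978 × 1.028241 = 186.7263
Market ₹181.03 < fair 186.7263: forward underpriced → reverse cash-and-carry (short the stock, invest proceeds at r, pay the dividends, go long the forward).
Profit at T = |F_mkt − F*| = |181.03 − 186.7263| = ₹5.70 per share

₹5.70 per share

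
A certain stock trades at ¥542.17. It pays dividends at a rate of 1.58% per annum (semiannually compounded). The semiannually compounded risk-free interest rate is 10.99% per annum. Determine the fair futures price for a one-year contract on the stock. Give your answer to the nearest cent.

F = S · (1+r/2)^(2T) / (1+q/2)^(2T)
= 542.17 × 1.112920 / 1.015862 = 542.17 × 1.095543
F = ¥593.97

¥593.97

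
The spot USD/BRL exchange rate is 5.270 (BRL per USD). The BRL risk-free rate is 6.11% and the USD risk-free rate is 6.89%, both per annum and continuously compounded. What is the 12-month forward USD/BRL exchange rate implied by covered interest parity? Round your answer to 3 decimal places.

5.229

F = S·e^((r_BRL − r_USD)T) = 5.270 · e^((0.0611 − 0.0689) × 12/12)
= 5.270 · e^-0.007800 = 5.270 × 0.992230
F = 5.229 BRL per USD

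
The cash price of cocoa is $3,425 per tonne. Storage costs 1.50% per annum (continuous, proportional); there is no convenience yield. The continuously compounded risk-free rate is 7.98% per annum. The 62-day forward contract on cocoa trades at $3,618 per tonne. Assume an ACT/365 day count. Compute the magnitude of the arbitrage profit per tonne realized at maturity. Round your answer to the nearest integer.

$137 per tonne

Fair forward: F* = S·e^(carry·T), with carry = (r + u) = 0.0798 + 0.0150 = 0.0948
F* = 3425 · e^(0.0948 × 62/365) = 3425 · e^0.016103 = 3425 × 1.016233 = $3480.5980
Market $3618 > fair $3480.5980: forward overpriced → cash-and-carry (buy spot, short the forward).
At maturity, profit = |F_mkt − F*| = |3618 − 3480.5980| = $137 per tonne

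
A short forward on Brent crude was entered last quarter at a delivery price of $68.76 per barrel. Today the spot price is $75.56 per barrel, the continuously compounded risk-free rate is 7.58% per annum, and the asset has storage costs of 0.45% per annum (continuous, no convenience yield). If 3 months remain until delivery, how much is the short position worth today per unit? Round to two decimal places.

Current fair forward for the remaining 3 months: F = S·e^((r + u)·T), (r + u) = 0.0758 + 0.0045 = 0.0803
F = 75.56 · e^(0.0803 × 3/12) = 75.56 × 1.020278 = 77.0922
Value of long forward = (F − K)·e^(−rT) = (77.0922 − 68.76) · e^(−0.0758·3/12)
= 8.3322 × 0.981228 = 8.18
Short position value = −(long value) = -$8.18

-$8.18 per barrel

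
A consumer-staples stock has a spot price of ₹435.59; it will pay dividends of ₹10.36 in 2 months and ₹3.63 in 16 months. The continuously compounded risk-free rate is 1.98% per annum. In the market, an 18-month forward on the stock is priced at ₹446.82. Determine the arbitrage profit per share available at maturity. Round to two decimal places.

PV(dividends) I = 10.36·e^(−0.0198·2/12) + 3.63·e^(−0.0198·16/12) = 13.8613
Fair forward F* = (S − I)·e^(rT) = (435.59 − 13.8613)·e^0.029700 = 421.7287 × 1.030145 = 434.4417
Market ₹446.82 > fair 434.4417: forward overpriced → cash-and-carry (borrow at r, buy the stock and collect the dividends, short the forward).
Profit at T = |F_mkt − F*| = |446.82 − 434.4417| = ₹12.38 per share

₹12.38 per share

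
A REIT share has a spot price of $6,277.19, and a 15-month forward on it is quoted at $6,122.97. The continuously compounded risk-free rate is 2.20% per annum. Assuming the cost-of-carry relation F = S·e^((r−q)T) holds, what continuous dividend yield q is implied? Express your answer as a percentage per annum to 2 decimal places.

From F = S·e^((r−q)T): (r − q) = ln(F/S)/T
ln(6122.97/6277.19) = ln(0.975432) = -0.024875
(r − q) = -0.024875 / (15/12) = -0.019900
q = r − ln(F/S)/T = 0.0220 + 0.019900 = 0.041900
q = 4.19%

4.19%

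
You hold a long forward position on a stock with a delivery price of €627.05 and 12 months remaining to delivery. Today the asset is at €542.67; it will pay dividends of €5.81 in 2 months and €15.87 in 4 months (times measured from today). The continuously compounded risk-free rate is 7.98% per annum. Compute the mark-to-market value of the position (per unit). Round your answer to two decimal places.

-€57.47

PV(remaining dividends) I = 5.81·e^(−0.0798·2/12) + 15.87·e^(−0.0798·4/12) = 21.1867
Current forward F = (S − I)·e^(rT) = (542.67 − 21.1867)·e^(0.0798·12/12) = 521.4833 × 1.083070 = 564.8029
Value (long) = (F − K)·e^(−rT) = (564.8029 − 627.05) × 0.923301 = -57.4728
Value = -€57.47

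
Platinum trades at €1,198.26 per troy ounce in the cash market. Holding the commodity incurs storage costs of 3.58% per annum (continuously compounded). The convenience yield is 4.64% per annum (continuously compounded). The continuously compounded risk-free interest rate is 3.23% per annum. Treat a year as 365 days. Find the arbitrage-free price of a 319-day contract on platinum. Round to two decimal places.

Net carry = r + u − y = 0.0323 + 0.0358 − 0.0464 = 0.0217
F = S·e^((r+u−y)T) = 1198.26 · e^(0.0217 × 319/365) = 1198.26 · e^0.01896521
= 1198.26 × 1.01914619 = €1,221.20 per troy ounce

€1,221.20 per troy ounce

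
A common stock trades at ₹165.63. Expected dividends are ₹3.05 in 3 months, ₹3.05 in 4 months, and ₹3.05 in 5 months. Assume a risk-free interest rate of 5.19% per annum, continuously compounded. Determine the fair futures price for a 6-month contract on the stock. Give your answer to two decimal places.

₹160.75

PV(dividends) I = 3.05·e^(−0.0519·3/12) + 3.05·e^(−0.0519·4/12) + 3.05·e^(−0.0519·5/12)
I = 3.0107 + 2.9977 + 2.9848 = 8.9932
F = (S − I)·e^(rT) = (165.63 − 8.9932) · e^(0.0519·6/12)
= 156.6368 · e^0.025950 = 156.6368 × 1.026290 = ₹160.75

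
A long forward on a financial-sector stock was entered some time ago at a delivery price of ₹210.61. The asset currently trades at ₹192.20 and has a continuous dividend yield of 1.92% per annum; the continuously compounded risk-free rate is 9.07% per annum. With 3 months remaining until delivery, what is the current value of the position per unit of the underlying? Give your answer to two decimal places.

Current fair forward for the remaining 3 months: F = S·e^((r − q)·T), (r − q) = 0.0907 − 0.0192 = 0.0715
F = 192.20 · e^(0.0715 × 3/12) = 192.20 × 1.018036 = 195.6665
Value of long forward = (F − K)·e^(−rT) = (195.6665 − 210.61) · e^(−0.0907·3/12)
= -14.9435 × 0.977580 = -14.61

-₹14.61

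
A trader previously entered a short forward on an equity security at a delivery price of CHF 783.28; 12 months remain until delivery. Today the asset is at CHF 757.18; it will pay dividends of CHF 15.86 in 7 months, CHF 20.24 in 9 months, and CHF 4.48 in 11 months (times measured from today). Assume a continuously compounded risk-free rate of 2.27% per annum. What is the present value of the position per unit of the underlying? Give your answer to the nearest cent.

PV(remaining dividends) I = 15.86·e^(−0.0227·7/12) + 20.24·e^(−0.0227·9/12) + 4.48·e^(−0.0227·11/12) = 39.9374
Current forward F = (S − I)·e^(rT) = (757.18 − 39.9374)·e^(0.0227·12/12) = 717.2426 × 1.022960 = 733.7105
Value (long) = (F − K)·e^(−rT) = (733.7105 − 783.28) × 0.977556 = -48.4570
Short position value = −(long value) = CHF 48.46

CHF 48.46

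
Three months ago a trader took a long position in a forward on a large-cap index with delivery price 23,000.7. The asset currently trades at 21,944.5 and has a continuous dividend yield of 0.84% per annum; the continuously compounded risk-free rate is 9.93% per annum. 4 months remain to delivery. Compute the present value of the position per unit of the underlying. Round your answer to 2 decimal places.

Current fair forward for the remaining 4 months: F = S·e^((r − q)·T), (r − q) = 0.0993 − 0.0084 = 0.0909
F = 21944.5 · e^(0.0909 × 4/12) = 21944.5 × 1.03076372 = 22619.5945
Value of long forward = (F − K)·e^(−rT) = (22619.5945 − 23000.7) · e^(−0.0993·4/12)
= -381.1055 × 0.96744181 = -368.70

-368.70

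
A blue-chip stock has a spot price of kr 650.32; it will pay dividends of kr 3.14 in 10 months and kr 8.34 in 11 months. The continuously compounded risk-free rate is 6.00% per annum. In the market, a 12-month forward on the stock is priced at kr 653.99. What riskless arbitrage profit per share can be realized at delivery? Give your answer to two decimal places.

kr 24.99 per share

PV(dividends) I = 3.14·e^(−0.0600·10/12) + 8.34·e^(−0.0600·11/12) = 10.8805
Fair forward F* = (S − I)·e^(rT) = (650.32 − 10.8805)·e^0.060000 = 639.4395 × 1.061837 = 678.9805
Market kr 653.99 < fair 678.9805: forward underpriced → reverse cash-and-carry (short the stock, invest proceeds at r, pay the dividends, go long the forward).
Profit at T = |F_mkt − F*| = |653.99 − 678.9805| = kr 24.99 per share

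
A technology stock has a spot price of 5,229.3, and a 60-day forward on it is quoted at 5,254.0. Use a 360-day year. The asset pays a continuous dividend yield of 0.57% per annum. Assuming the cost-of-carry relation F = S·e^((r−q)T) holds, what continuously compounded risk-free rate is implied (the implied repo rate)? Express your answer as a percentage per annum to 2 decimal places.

3.40%

From F = S·e^((r−q)T): (r − q) = ln(F/S)/T
ln(5254.0/5229.3) = ln(1.004723) = 0.004712
(r − q) = 0.004712 / (60/360) = 0.028272
r = ln(F/S)/T + q = 0.028272 + 0.0057 = 0.033972
r = 3.40%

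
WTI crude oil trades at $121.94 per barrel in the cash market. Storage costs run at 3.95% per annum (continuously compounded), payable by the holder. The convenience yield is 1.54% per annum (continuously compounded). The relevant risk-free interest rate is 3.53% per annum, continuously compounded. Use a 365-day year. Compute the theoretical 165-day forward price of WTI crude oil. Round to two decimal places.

$125.26 per barrel

Net carry = r + u − y = 0.0353 + 0.0395 − 0.0154 = 0.0594
F = S·e^((r+u−y)T) = 121.94 · e^(0.0594 × 165/365) = 121.94 · e^0.026852
= 121.94 × 1.027216 = $125.26 per barrel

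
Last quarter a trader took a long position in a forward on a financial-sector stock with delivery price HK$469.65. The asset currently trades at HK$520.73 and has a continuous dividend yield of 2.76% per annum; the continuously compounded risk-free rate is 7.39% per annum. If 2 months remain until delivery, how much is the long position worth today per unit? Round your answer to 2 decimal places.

HK$54.44

Current fair forward for the remaining 2 months: F = S·e^((r − q)·T), (r − q) = 0.0739 − 0.0276 = 0.0463
F = 520.73 · e^(0.0463 × 2/12) = 520.73 × 1.007747 = 524.7641
Value of long forward = (F − K)·e^(−rT) = (524.7641 − 469.65) · e^(−0.0739·2/12)
= 55.1141 × 0.987759 = 54.44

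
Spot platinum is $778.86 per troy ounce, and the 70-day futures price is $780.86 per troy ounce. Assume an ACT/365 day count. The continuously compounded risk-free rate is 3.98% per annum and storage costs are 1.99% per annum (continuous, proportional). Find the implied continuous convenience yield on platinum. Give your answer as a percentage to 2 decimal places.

4.63%

F = S·e^((r+u−y)T) ⇒ (r+u−y) = ln(F/S)/T
ln(780.86/778.86) = 0.002565; /T ⇒ 0.013375
y = r + u − ln(F/S)/T = 0.0398 + 0.0199 − 0.013375 = 0.046325
y = 4.63%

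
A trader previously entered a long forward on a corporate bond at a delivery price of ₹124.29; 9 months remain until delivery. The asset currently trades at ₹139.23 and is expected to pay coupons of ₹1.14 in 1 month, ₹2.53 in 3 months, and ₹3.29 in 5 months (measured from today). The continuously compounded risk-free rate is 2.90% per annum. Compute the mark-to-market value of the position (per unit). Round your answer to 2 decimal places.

PV(remaining coupons) I = 1.14·e^(−0.0290·1/12) + 2.53·e^(−0.0290·3/12) + 3.29·e^(−0.0290·5/12) = 6.8995
Current forward F = (S − I)·e^(rT) = (139.23 − 6.8995)·e^(0.0290·9/12) = 132.3305 × 1.021988 = 135.2402
Value (long) = (F − K)·e^(−rT) = (135.2402 − 124.29) × 0.978485 = 10.7146
Value = ₹10.71

₹10.71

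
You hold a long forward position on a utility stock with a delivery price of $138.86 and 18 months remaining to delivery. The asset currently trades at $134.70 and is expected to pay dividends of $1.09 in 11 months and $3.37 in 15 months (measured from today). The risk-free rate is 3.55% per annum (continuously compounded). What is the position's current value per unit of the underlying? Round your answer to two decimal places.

PV(remaining dividends) I = 1.09·e^(−0.0355·11/12) + 3.37·e^(−0.0355·15/12) = 4.2788
Current forward F = (S − I)·e^(rT) = (134.70 − 4.2788)·e^(0.0355·18/12) = 130.4212 × 1.054693 = 137.5543
Value (long) = (F − K)·e^(−rT) = (137.5543 − 138.86) × 0.948143 = -1.2380
Value = -$1.24

-$1.24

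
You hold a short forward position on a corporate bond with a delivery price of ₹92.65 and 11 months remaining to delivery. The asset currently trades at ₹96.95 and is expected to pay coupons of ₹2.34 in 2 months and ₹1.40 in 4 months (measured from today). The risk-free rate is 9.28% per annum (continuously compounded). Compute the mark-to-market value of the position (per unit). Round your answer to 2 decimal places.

PV(remaining coupons) I = 2.34·e^(−0.0928·2/12) + 1.40·e^(−0.0928·4/12) = 3.6614
Current forward F = (S − I)·e^(rT) = (96.95 − 3.6614)·e^(0.0928·11/12) = 93.2886 × 1.088790 = 101.5717
Value (long) = (F − K)·e^(−rT) = (101.5717 − 92.65) × 0.918451 = 8.1941
Short position value = −(long value) = -₹8.19

-₹8.19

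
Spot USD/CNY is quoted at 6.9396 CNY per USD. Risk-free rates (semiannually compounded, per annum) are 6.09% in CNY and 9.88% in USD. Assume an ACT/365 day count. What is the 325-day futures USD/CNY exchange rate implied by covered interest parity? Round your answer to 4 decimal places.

6.7180

By covered interest parity, F = S · (1+r_CNY/2)^(2T) / (1+r_USD/2)^(2T)
= 6.9396 × 1.054869 / 1.089663 = 6.9396 × 0.968069
F = 6.7180 CNY per USD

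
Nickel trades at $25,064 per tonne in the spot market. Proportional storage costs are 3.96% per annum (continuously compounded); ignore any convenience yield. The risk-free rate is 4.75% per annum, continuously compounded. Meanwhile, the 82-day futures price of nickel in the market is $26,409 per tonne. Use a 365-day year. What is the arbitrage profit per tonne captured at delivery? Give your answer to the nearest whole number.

$850 per tonne

Fair futures: F* = S·e^(carry·T), with carry = (r + u) = 0.0475 + 0.0396 = 0.0871
F* = 25064 · e^(0.0871 × 82/365) = 25064 · e^0.019568 = 25064 × 1.019761 = $25559.2897
Market $26409 > fair $25559.2897: forward overpriced → cash-and-carry (buy spot, short the forward).
At maturity, profit = |F_mkt − F*| = |26409 − 25559.2897| = $850 per tonne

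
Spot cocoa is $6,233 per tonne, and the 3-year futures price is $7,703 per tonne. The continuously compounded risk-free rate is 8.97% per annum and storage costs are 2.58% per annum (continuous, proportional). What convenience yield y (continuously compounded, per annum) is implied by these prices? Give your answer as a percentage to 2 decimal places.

F = S·e^((r+u−y)T) ⇒ (r+u−y) = ln(F/S)/T
ln(7703/6233) = 0.211752; /T ⇒ 0.070584
y = r + u − ln(F/S)/T = 0.0897 + 0.0258 − 0.070584 = 0.044916
y = 4.49%

4.49%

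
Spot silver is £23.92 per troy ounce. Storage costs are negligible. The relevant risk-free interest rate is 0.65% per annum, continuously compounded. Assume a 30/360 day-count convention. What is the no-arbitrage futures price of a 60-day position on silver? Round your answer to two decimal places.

£23.95 per troy ounce

F = S·e^(rT) = 23.92 · e^(0.0065 × 60/360) = 23.92 · e^0.001083
= 23.92 × 1.001084 = £23.95 per troy ounce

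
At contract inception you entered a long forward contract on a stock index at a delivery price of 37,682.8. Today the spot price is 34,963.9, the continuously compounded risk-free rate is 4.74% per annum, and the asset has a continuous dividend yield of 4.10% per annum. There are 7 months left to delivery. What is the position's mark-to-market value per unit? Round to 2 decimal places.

Current fair forward for the remaining 7 months: F = S·e^((r − q)·T), (r − q) = 0.0474 − 0.0410 = 0.0064
F = 34963.9 · e^(0.0064 × 7/12) = 34963.9 × 1.00374031 = 35094.6758
Value of long forward = (F − K)·e^(−rT) = (35094.6758 − 37682.8) · e^(−0.0474·7/12)
= -2588.1242 × 0.97272876 = -2517.54

-2517.54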